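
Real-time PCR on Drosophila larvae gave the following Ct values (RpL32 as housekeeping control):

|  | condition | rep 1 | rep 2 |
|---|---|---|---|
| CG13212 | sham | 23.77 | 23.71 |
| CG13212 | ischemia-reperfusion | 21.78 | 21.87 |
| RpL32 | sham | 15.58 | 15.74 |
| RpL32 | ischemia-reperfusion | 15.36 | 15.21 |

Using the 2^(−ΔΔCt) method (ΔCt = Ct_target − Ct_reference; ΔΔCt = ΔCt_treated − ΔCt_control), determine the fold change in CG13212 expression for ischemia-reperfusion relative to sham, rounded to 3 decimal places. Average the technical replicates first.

2.908

Mean Ct: CG13212 sham 23.740; CG13212 ischemia-reperfusion 21.825; RpL32 sham 15.660; RpL32 ischemia-reperfusion 15.285
ΔCt(sham) = 23.740 − 15.660 = 8.080
ΔCt(ischemia-reperfusion) = 21.825 − 15.285 = 6.540
ΔΔCt = 6.540 − 8.080 = -1.540
Fold change = 2^(−(-1.540)) = 2^1.540 = 2.9079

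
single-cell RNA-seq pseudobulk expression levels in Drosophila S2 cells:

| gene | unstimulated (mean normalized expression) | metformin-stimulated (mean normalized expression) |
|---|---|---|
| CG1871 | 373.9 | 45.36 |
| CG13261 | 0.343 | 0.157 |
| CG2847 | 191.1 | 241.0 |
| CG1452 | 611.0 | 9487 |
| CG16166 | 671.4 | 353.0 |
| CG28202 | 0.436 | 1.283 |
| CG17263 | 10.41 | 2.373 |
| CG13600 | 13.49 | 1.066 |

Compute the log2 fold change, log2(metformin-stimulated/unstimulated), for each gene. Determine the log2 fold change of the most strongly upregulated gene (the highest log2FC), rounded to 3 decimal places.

3.957

log2(45.36/373.9) = -3.043  (CG1871)
log2(0.157/0.343) = -1.127  (CG13261)
log2(241.0/191.1) = 0.335  (CG2847)
log2(9487/611.0) = 3.957  (CG1452)
log2(353.0/671.4) = -0.928  (CG16166)
log2(1.283/0.436) = 1.557  (CG28202)
log2(2.373/10.41) = -2.133  (CG17263)
log2(1.066/13.49) = -3.662  (CG13600)
CG1452 is most strongly upregulated.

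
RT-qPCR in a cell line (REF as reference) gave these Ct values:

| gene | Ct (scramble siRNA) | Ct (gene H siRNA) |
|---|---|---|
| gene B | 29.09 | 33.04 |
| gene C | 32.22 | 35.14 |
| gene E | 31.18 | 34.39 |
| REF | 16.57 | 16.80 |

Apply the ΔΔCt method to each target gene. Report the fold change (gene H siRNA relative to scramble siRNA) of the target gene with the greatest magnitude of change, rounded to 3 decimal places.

0.076

gene B: ΔΔCt = (33.04−16.80) − (29.09−16.57) = 16.24 − 12.52 = 3.72; fold change = 2^-3.72 = 0.076
gene C: ΔΔCt = (35.14−16.80) − (32.22−16.57) = 18.34 − 15.65 = 2.69; fold change = 2^-2.69 = 0.155
gene E: ΔΔCt = (34.39−16.80) − (31.18−16.57) = 17.59 − 14.61 = 2.98; fold change = 2^-2.98 = 0.127
gene B has the largest |ΔΔCt| = 3.72.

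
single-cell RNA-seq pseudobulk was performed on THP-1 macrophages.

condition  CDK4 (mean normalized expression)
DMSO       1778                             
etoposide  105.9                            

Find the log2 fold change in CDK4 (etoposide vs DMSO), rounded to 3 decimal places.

Fold change = 105.9 / 1778 = 0.0596
log2(0.0596) = -4.0695

-4.069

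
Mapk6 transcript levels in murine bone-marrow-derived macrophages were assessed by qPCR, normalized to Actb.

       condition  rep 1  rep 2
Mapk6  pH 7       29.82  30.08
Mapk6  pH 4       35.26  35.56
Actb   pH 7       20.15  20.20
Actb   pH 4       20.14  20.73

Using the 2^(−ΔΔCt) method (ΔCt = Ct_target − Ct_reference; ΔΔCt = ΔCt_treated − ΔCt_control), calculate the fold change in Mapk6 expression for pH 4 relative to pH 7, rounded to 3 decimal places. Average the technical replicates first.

0.027

Mean Ct: Mapk6 pH 7 29.950; Mapk6 pH 4 35.410; Actb pH 7 20.175; Actb pH 4 20.435
ΔCt(pH 7) = 29.950 − 20.175 = 9.775
ΔCt(pH 4) = 35.410 − 20.435 = 14.975
ΔΔCt = 14.975 − 9.775 = 5.200
Fold change = 2^(−5.200) = 0.0272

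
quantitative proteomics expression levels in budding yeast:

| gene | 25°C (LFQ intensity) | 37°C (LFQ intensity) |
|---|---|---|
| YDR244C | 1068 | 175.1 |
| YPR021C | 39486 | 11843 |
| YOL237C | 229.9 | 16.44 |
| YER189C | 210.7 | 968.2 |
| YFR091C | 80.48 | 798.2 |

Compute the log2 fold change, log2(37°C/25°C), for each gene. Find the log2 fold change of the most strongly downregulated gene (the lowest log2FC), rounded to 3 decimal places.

log2(175.1/1068) = -2.609  (YDR244C)
log2(11843/39486) = -1.737  (YPR021C)
log2(16.44/229.9) = -3.806  (YOL237C)
log2(968.2/210.7) = 2.200  (YER189C)
log2(798.2/80.48) = 3.310  (YFR091C)
YOL237C is most strongly downregulated.

-3.806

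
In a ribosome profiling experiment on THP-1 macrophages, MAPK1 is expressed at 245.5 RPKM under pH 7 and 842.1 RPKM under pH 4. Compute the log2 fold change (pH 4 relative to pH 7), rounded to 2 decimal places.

Fold change = 842.1 / 245.5 = 3.4301
log2(3.4301) = 1.778

1.78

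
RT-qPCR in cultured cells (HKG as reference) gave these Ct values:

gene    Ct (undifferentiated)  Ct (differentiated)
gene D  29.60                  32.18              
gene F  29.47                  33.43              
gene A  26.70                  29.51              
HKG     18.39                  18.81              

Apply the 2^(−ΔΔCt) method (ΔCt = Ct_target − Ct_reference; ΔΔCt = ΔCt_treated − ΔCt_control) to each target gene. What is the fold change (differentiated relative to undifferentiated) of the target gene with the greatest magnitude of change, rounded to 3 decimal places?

0.086

gene D: ΔΔCt = (32.18−18.81) − (29.60−18.39) = 13.37 − 11.21 = 2.16; fold change = 2^-2.16 = 0.224
gene F: ΔΔCt = (33.43−18.81) − (29.47−18.39) = 14.62 − 11.08 = 3.54; fold change = 2^-3.54 = 0.086
gene A: ΔΔCt = (29.51−18.81) − (26.70−18.39) = 10.70 − 8.31 = 2.39; fold change = 2^-2.39 = 0.191
gene F has the largest |ΔΔCt| = 3.54.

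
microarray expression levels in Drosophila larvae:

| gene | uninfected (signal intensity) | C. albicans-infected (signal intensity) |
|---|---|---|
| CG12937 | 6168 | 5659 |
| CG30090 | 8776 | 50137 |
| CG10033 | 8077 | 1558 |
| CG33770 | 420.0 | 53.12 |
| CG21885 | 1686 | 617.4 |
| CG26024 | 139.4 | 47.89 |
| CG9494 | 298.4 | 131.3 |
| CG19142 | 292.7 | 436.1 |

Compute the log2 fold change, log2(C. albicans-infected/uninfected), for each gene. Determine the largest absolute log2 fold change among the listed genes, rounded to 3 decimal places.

log2(5659/6168) = -0.124  (CG12937)
log2(50137/8776) = 2.514  (CG30090)
log2(1558/8077) = -2.374  (CG10033)
log2(53.12/420.0) = -2.983  (CG33770)
log2(617.4/1686) = -1.449  (CG21885)
log2(47.89/139.4) = -1.541  (CG26024)
log2(131.3/298.4) = -1.184  (CG9494)
log2(436.1/292.7) = 0.575  (CG19142)
The largest magnitude belongs to CG33770.

2.983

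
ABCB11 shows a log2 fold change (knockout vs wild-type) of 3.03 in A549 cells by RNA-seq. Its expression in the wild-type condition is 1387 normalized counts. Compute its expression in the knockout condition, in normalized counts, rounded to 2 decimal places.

Fold change = 2^(3.03) = 8.1681
knockout expression = 1387 × 8.1681 = 11329.15

11329.15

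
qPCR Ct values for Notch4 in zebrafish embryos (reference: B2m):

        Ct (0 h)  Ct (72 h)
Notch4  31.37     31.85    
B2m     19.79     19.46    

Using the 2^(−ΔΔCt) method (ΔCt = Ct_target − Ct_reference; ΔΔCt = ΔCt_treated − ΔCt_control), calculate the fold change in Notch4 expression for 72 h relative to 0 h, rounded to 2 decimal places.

ΔCt(0 h) = 31.370 − 19.790 = 11.580
ΔCt(72 h) = 31.850 − 19.460 = 12.390
ΔΔCt = 12.390 − 11.580 = 0.810
Fold change = 2^(−0.810) = 0.570

0.57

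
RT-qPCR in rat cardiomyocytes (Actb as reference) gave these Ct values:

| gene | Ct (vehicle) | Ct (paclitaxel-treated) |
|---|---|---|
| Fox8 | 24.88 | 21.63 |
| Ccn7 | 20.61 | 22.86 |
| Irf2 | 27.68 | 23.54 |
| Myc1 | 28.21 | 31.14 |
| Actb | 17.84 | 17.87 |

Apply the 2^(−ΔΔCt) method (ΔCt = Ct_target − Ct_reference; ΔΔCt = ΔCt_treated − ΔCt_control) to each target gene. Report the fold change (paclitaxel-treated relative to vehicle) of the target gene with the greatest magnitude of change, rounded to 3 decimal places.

18.001

Fox8: ΔΔCt = (21.63−17.87) − (24.88−17.84) = 3.76 − 7.04 = -3.28; fold change = 2^3.28 = 9.714
Ccn7: ΔΔCt = (22.86−17.87) − (20.61−17.84) = 4.99 − 2.77 = 2.22; fold change = 2^-2.22 = 0.215
Irf2: ΔΔCt = (23.54−17.87) − (27.68−17.84) = 5.67 − 9.84 = -4.17; fold change = 2^4.17 = 18.001
Myc1: ΔΔCt = (31.14−17.87) − (28.21−17.84) = 13.27 − 10.37 = 2.90; fold change = 2^-2.90 = 0.134
Irf2 has the largest |ΔΔCt| = 4.17.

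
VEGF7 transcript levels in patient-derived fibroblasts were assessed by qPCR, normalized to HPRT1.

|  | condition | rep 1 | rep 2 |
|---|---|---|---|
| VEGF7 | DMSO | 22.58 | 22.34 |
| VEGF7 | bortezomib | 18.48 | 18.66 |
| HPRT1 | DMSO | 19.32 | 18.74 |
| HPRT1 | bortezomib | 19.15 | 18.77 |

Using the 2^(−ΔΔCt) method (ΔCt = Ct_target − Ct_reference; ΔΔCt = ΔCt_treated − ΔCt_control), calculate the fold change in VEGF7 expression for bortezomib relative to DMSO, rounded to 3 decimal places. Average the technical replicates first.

Mean Ct: VEGF7 DMSO 22.460; VEGF7 bortezomib 18.570; HPRT1 DMSO 19.030; HPRT1 bortezomib 18.960
ΔCt(DMSO) = 22.460 − 19.030 = 3.430
ΔCt(bortezomib) = 18.570 − 18.960 = -0.390
ΔΔCt = -0.390 − 3.430 = -3.820
Fold change = 2^(−(-3.820)) = 2^3.820 = 14.1232

14.123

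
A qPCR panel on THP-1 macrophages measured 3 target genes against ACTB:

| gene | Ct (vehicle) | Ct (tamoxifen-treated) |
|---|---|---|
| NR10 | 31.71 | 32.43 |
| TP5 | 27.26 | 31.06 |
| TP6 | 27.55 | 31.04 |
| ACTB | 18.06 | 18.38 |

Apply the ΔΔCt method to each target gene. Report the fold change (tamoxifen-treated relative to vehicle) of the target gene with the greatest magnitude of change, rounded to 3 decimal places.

0.090

NR10: ΔΔCt = (32.43−18.38) − (31.71−18.06) = 14.05 − 13.65 = 0.40; fold change = 2^-0.40 = 0.758
TP5: ΔΔCt = (31.06−18.38) − (27.26−18.06) = 12.68 − 9.20 = 3.48; fold change = 2^-3.48 = 0.090
TP6: ΔΔCt = (31.04−18.38) − (27.55−18.06) = 12.66 − 9.49 = 3.17; fold change = 2^-3.17 = 0.111
TP5 has the largest |ΔΔCt| = 3.48.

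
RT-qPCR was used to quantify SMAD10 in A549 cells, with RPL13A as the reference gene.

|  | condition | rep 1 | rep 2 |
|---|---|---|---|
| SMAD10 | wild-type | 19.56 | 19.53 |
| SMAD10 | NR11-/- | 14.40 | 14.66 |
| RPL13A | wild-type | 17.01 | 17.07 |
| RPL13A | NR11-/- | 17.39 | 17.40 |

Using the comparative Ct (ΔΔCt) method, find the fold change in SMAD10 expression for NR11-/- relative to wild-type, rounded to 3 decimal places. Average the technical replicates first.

Mean Ct: SMAD10 wild-type 19.545; SMAD10 NR11-/- 14.530; RPL13A wild-type 17.040; RPL13A NR11-/- 17.395
ΔCt(wild-type) = 19.545 − 17.040 = 2.505
ΔCt(NR11-/-) = 14.530 − 17.395 = -2.865
ΔΔCt = -2.865 − 2.505 = -5.370
Fold change = 2^(−(-5.370)) = 2^5.370 = 41.3553

41.355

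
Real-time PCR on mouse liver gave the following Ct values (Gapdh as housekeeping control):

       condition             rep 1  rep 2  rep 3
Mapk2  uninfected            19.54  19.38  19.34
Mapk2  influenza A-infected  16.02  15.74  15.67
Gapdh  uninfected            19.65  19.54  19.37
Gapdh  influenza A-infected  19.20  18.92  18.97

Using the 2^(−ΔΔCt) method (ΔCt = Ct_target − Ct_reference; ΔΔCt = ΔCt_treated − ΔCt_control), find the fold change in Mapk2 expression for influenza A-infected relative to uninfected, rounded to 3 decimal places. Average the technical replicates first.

8.694

Mean Ct: Mapk2 uninfected 19.420; Mapk2 influenza A-infected 15.810; Gapdh uninfected 19.520; Gapdh influenza A-infected 19.030
ΔCt(uninfected) = 19.420 − 19.520 = -0.100
ΔCt(influenza A-infected) = 15.810 − 19.030 = -3.220
ΔΔCt = -3.220 − (-0.100) = -3.120
Fold change = 2^(−(-3.120)) = 2^3.120 = 8.6939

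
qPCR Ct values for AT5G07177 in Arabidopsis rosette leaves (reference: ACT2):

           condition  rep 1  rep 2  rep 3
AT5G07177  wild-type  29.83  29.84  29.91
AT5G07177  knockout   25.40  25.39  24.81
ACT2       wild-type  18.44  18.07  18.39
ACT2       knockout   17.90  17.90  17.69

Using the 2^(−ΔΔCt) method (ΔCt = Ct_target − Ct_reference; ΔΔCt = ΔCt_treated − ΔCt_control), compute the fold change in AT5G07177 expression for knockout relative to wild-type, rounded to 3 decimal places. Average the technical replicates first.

18.252

Mean Ct: AT5G07177 wild-type 29.860; AT5G07177 knockout 25.200; ACT2 wild-type 18.300; ACT2 knockout 17.830
ΔCt(wild-type) = 29.860 − 18.300 = 11.560
ΔCt(knockout) = 25.200 − 17.830 = 7.370
ΔΔCt = 7.370 − 11.560 = -4.190
Fold change = 2^(−(-4.190)) = 2^4.190 = 18.2522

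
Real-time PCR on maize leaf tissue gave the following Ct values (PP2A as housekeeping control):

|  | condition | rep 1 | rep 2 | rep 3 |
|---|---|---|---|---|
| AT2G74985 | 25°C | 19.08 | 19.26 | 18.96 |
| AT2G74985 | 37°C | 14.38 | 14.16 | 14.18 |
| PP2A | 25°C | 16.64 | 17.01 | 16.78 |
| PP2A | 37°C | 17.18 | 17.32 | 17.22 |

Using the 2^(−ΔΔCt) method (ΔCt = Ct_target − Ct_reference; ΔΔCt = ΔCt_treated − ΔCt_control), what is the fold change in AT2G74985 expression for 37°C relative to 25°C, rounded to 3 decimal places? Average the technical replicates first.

Mean Ct: AT2G74985 25°C 19.100; AT2G74985 37°C 14.240; PP2A 25°C 16.810; PP2A 37°C 17.240
ΔCt(25°C) = 19.100 − 16.810 = 2.290
ΔCt(37°C) = 14.240 − 17.240 = -3.000
ΔΔCt = -3.000 − 2.290 = -5.290
Fold change = 2^(−(-5.290)) = 2^5.290 = 39.1245

39.124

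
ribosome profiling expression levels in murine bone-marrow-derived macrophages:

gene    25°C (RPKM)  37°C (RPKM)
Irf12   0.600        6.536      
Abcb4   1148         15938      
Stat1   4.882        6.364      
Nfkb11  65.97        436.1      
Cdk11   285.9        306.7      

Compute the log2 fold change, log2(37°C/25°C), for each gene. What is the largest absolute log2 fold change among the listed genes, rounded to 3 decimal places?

log2(6.536/0.600) = 3.445  (Irf12)
log2(15938/1148) = 3.795  (Abcb4)
log2(6.364/4.882) = 0.382  (Stat1)
log2(436.1/65.97) = 2.725  (Nfkb11)
log2(306.7/285.9) = 0.101  (Cdk11)
The largest magnitude belongs to Abcb4.

3.795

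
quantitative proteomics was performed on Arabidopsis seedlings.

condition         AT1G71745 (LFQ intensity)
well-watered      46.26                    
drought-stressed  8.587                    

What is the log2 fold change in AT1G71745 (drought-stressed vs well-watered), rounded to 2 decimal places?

Fold change = 8.587 / 46.26 = 0.1856
log2(0.1856) = -2.430

-2.43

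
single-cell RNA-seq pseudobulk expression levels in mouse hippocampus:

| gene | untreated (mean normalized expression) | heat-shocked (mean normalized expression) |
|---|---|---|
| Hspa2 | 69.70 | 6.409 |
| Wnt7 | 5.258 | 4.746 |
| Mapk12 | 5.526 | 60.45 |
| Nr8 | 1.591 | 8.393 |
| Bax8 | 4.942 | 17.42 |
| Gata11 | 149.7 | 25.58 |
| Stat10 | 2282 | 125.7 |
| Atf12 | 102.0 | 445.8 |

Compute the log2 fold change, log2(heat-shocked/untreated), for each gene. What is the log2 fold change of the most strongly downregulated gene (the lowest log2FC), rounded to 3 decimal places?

log2(6.409/69.70) = -3.443  (Hspa2)
log2(4.746/5.258) = -0.148  (Wnt7)
log2(60.45/5.526) = 3.451  (Mapk12)
log2(8.393/1.591) = 2.399  (Nr8)
log2(17.42/4.942) = 1.818  (Bax8)
log2(25.58/149.7) = -2.549  (Gata11)
log2(125.7/2282) = -4.182  (Stat10)
log2(445.8/102.0) = 2.128  (Atf12)
Stat10 is most strongly downregulated.

-4.182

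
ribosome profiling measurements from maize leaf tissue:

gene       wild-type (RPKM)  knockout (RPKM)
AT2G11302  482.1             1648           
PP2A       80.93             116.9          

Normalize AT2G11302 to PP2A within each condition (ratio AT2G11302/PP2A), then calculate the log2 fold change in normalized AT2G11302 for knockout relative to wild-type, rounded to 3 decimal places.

AT2G11302/PP2A (wild-type) = 482.1 / 80.93 = 5.957
AT2G11302/PP2A (knockout) = 1648 / 116.9 = 14.098
Fold change = 14.098 / 5.957 = 2.3665
log2(2.3665) = 1.2428

1.243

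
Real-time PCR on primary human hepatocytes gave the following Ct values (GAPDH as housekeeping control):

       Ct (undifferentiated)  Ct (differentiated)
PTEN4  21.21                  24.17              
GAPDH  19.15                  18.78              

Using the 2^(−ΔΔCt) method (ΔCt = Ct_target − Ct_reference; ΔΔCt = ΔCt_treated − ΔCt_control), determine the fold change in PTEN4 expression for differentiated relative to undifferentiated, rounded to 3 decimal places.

0.099

ΔCt(undifferentiated) = 21.210 − 19.150 = 2.060
ΔCt(differentiated) = 24.170 − 18.780 = 5.390
ΔΔCt = 5.390 − 2.060 = 3.330
Fold change = 2^(−3.330) = 0.0994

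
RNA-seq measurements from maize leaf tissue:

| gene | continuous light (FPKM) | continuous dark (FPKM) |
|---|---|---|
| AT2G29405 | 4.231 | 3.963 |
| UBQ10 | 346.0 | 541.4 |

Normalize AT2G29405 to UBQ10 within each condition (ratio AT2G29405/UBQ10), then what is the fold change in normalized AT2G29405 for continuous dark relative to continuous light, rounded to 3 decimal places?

AT2G29405/UBQ10 (continuous light) = 4.231 / 346.0 = 0.012228
AT2G29405/UBQ10 (continuous dark) = 3.963 / 541.4 = 0.0073199
Fold change = 0.0073199 / 0.012228 = 0.5986

0.599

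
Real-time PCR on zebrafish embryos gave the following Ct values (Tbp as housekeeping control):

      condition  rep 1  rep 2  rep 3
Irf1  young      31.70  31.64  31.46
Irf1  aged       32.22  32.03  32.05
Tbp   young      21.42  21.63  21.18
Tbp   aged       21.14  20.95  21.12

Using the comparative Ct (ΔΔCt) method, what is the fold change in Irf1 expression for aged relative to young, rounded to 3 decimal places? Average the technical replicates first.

Mean Ct: Irf1 young 31.600; Irf1 aged 32.100; Tbp young 21.410; Tbp aged 21.070
ΔCt(young) = 31.600 − 21.410 = 10.190
ΔCt(aged) = 32.100 − 21.070 = 11.030
ΔΔCt = 11.030 − 10.190 = 0.840
Fold change = 2^(−0.840) = 0.5586

0.559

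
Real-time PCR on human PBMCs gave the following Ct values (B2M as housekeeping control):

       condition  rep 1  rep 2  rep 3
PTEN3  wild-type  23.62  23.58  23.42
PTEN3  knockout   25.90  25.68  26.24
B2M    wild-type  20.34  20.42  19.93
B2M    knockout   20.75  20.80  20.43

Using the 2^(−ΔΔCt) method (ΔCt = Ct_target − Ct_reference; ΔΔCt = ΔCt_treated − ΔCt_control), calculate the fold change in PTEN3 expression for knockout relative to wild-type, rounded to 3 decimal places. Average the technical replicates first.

Mean Ct: PTEN3 wild-type 23.540; PTEN3 knockout 25.940; B2M wild-type 20.230; B2M knockout 20.660
ΔCt(wild-type) = 23.540 − 20.230 = 3.310
ΔCt(knockout) = 25.940 − 20.660 = 5.280
ΔΔCt = 5.280 − 3.310 = 1.970
Fold change = 2^(−1.970) = 0.2553

0.255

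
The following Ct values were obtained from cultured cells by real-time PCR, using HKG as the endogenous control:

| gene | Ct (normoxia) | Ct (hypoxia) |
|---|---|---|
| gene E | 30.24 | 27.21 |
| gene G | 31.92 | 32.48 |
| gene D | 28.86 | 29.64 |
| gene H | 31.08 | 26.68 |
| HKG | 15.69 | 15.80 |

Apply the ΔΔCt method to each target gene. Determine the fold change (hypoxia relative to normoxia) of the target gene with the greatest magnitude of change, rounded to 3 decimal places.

gene E: ΔΔCt = (27.21−15.80) − (30.24−15.69) = 11.41 − 14.55 = -3.14; fold change = 2^3.14 = 8.815
gene G: ΔΔCt = (32.48−15.80) − (31.92−15.69) = 16.68 − 16.23 = 0.45; fold change = 2^-0.45 = 0.732
gene D: ΔΔCt = (29.64−15.80) − (28.86−15.69) = 13.84 − 13.17 = 0.67; fold change = 2^-0.67 = 0.629
gene H: ΔΔCt = (26.68−15.80) − (31.08−15.69) = 10.88 − 15.39 = -4.51; fold change = 2^4.51 = 22.785
gene H has the largest |ΔΔCt| = 4.51.

22.785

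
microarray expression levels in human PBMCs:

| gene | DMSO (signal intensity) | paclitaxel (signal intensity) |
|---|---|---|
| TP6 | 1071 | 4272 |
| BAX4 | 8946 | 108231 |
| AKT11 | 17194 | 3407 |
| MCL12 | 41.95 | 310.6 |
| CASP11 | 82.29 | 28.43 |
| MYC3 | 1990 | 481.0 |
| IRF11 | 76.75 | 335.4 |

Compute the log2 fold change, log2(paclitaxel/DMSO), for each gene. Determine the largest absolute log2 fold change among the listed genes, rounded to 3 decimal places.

3.597

log2(4272/1071) = 1.996  (TP6)
log2(108231/8946) = 3.597  (BAX4)
log2(3407/17194) = -2.335  (AKT11)
log2(310.6/41.95) = 2.888  (MCL12)
log2(28.43/82.29) = -1.533  (CASP11)
log2(481.0/1990) = -2.049  (MYC3)
log2(335.4/76.75) = 2.128  (IRF11)
The largest magnitude belongs to BAX4.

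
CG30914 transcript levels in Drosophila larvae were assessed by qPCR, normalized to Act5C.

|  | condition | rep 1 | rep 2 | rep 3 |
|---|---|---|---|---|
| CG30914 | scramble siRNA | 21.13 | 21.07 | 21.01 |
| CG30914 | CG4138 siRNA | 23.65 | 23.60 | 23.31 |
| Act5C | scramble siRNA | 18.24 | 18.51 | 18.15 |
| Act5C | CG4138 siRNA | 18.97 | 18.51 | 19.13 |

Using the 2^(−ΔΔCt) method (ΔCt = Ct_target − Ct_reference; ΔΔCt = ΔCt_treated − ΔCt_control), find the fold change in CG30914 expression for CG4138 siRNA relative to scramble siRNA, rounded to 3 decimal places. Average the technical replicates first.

0.272

Mean Ct: CG30914 scramble siRNA 21.070; CG30914 CG4138 siRNA 23.520; Act5C scramble siRNA 18.300; Act5C CG4138 siRNA 18.870
ΔCt(scramble siRNA) = 21.070 − 18.300 = 2.770
ΔCt(CG4138 siRNA) = 23.520 − 18.870 = 4.650
ΔΔCt = 4.650 − 2.770 = 1.880
Fold change = 2^(−1.880) = 0.2717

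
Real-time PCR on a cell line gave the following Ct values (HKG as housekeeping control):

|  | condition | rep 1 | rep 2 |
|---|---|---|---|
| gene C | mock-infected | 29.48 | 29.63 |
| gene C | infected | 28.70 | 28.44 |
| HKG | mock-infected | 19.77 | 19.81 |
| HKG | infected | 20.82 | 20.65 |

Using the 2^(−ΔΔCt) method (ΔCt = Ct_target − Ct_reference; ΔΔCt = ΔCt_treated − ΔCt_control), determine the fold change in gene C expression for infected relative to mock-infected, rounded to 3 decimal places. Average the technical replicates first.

Mean Ct: gene C mock-infected 29.555; gene C infected 28.570; HKG mock-infected 19.790; HKG infected 20.735
ΔCt(mock-infected) = 29.555 − 19.790 = 9.765
ΔCt(infected) = 28.570 − 20.735 = 7.835
ΔΔCt = 7.835 − 9.765 = -1.930
Fold change = 2^(−(-1.930)) = 2^1.930 = 3.8106

3.811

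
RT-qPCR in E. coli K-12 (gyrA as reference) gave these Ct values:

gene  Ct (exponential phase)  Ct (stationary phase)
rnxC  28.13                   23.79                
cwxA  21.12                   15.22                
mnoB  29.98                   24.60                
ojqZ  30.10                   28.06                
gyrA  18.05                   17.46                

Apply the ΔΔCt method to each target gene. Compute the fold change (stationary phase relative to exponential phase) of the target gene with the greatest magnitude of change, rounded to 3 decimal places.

rnxC: ΔΔCt = (23.79−17.46) − (28.13−18.05) = 6.33 − 10.08 = -3.75; fold change = 2^3.75 = 13.454
cwxA: ΔΔCt = (15.22−17.46) − (21.12−18.05) = -2.24 − 3.07 = -5.31; fold change = 2^5.31 = 39.671
mnoB: ΔΔCt = (24.60−17.46) − (29.98−18.05) = 7.14 − 11.93 = -4.79; fold change = 2^4.79 = 27.665
ojqZ: ΔΔCt = (28.06−17.46) − (30.10−18.05) = 10.60 − 12.05 = -1.45; fold change = 2^1.45 = 2.732
cwxA has the largest |ΔΔCt| = 5.31.

39.671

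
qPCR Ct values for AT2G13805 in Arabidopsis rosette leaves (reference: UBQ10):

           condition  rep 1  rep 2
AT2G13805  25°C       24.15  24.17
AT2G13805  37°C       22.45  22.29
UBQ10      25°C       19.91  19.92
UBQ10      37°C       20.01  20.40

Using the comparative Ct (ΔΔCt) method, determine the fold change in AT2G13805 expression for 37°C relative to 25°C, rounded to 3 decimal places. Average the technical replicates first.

4.228

Mean Ct: AT2G13805 25°C 24.160; AT2G13805 37°C 22.370; UBQ10 25°C 19.915; UBQ10 37°C 20.205
ΔCt(25°C) = 24.160 − 19.915 = 4.245
ΔCt(37°C) = 22.370 − 20.205 = 2.165
ΔΔCt = 2.165 − 4.245 = -2.080
Fold change = 2^(−(-2.080)) = 2^2.080 = 4.2281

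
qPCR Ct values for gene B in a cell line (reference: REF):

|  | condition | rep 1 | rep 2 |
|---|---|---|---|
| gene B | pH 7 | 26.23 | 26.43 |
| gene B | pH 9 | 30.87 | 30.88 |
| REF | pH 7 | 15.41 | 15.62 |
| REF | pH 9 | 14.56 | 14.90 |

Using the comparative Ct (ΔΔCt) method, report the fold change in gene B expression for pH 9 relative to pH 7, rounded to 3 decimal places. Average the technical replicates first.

Mean Ct: gene B pH 7 26.330; gene B pH 9 30.875; REF pH 7 15.515; REF pH 9 14.730
ΔCt(pH 7) = 26.330 − 15.515 = 10.815
ΔCt(pH 9) = 30.875 − 14.730 = 16.145
ΔΔCt = 16.145 − 10.815 = 5.330
Fold change = 2^(−5.330) = 0.0249

0.025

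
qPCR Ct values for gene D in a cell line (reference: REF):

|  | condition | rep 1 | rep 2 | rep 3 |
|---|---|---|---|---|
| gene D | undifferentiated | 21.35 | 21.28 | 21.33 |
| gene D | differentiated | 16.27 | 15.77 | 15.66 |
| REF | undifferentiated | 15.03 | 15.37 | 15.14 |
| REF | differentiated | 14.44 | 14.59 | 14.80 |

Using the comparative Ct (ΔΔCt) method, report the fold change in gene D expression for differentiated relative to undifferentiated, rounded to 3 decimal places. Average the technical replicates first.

Mean Ct: gene D undifferentiated 21.320; gene D differentiated 15.900; REF undifferentiated 15.180; REF differentiated 14.610
ΔCt(undifferentiated) = 21.320 − 15.180 = 6.140
ΔCt(differentiated) = 15.900 − 14.610 = 1.290
ΔΔCt = 1.290 − 6.140 = -4.850
Fold change = 2^(−(-4.850)) = 2^4.850 = 28.8400

28.840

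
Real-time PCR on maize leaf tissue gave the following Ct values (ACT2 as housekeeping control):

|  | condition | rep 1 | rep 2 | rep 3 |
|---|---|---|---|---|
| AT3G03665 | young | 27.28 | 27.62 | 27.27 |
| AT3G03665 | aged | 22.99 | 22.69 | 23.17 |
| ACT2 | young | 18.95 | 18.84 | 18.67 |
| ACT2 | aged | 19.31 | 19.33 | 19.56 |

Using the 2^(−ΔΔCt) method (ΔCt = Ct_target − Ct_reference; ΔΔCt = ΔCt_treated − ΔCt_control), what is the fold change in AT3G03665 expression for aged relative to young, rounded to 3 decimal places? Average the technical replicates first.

32.447

Mean Ct: AT3G03665 young 27.390; AT3G03665 aged 22.950; ACT2 young 18.820; ACT2 aged 19.400
ΔCt(young) = 27.390 − 18.820 = 8.570
ΔCt(aged) = 22.950 − 19.400 = 3.550
ΔΔCt = 3.550 − 8.570 = -5.020
Fold change = 2^(−(-5.020)) = 2^5.020 = 32.4467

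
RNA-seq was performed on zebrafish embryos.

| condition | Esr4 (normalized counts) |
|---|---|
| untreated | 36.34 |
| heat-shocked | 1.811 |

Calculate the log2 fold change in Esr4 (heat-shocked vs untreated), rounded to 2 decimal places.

-4.33

Fold change = 1.811 / 36.34 = 0.0498
log2(0.0498) = -4.327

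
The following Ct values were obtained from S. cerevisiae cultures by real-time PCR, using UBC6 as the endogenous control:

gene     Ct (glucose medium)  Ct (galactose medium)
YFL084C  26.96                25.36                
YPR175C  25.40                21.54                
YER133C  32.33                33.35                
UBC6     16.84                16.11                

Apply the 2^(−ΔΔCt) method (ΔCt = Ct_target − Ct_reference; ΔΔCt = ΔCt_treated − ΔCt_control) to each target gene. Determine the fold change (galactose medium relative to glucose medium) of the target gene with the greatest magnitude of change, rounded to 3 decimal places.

8.754

YFL084C: ΔΔCt = (25.36−16.11) − (26.96−16.84) = 9.25 − 10.12 = -0.87; fold change = 2^0.87 = 1.828
YPR175C: ΔΔCt = (21.54−16.11) − (25.40−16.84) = 5.43 − 8.56 = -3.13; fold change = 2^3.13 = 8.754
YER133C: ΔΔCt = (33.35−16.11) − (32.33−16.84) = 17.24 − 15.49 = 1.75; fold change = 2^-1.75 = 0.297
YPR175C has the largest |ΔΔCt| = 3.13.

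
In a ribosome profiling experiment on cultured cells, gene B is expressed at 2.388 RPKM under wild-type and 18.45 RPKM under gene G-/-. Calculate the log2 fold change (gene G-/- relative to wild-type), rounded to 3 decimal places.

Fold change = 18.45 / 2.388 = 7.7261
log2(7.7261) = 2.9497

2.950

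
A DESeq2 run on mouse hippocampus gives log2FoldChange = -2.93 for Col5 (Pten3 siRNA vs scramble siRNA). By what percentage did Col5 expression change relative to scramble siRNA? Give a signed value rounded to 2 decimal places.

-86.88%

Fold change = 2^(-2.93) = 0.1312
Percent change = (FC − 1) × 100% = (0.1312 − 1) × 100 = -86.88%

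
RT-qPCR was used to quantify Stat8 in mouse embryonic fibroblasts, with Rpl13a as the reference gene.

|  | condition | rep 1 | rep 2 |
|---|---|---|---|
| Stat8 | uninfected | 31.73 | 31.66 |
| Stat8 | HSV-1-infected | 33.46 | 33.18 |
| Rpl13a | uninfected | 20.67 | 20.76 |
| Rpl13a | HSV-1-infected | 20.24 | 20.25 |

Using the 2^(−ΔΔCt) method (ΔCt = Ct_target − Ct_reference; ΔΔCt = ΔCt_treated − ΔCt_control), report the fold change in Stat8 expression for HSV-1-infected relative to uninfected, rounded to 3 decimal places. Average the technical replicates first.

Mean Ct: Stat8 uninfected 31.695; Stat8 HSV-1-infected 33.320; Rpl13a uninfected 20.715; Rpl13a HSV-1-infected 20.245
ΔCt(uninfected) = 31.695 − 20.715 = 10.980
ΔCt(HSV-1-infected) = 33.320 − 20.245 = 13.075
ΔΔCt = 13.075 − 10.980 = 2.095
Fold change = 2^(−2.095) = 0.2341

0.234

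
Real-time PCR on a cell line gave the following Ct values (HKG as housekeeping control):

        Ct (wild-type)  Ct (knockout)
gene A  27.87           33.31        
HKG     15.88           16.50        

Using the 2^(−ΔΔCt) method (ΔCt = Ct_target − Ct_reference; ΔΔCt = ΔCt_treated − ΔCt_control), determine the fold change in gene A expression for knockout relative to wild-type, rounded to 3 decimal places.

ΔCt(wild-type) = 27.870 − 15.880 = 11.990
ΔCt(knockout) = 33.310 − 16.500 = 16.810
ΔΔCt = 16.810 − 11.990 = 4.820
Fold change = 2^(−4.820) = 0.0354

0.035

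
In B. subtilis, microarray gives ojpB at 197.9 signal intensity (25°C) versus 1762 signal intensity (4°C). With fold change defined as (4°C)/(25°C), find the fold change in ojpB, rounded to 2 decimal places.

8.90

Fold change = 1762 / 197.9 = 8.903
ojpB is upregulated.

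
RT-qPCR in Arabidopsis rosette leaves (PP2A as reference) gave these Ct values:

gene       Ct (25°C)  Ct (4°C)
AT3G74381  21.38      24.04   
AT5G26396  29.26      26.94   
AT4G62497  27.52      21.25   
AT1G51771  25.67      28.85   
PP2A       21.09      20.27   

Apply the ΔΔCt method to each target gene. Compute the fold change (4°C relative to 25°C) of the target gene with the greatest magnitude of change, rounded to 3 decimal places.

43.713

AT3G74381: ΔΔCt = (24.04−20.27) − (21.38−21.09) = 3.77 − 0.29 = 3.48; fold change = 2^-3.48 = 0.090
AT5G26396: ΔΔCt = (26.94−20.27) − (29.26−21.09) = 6.67 − 8.17 = -1.50; fold change = 2^1.50 = 2.828
AT4G62497: ΔΔCt = (21.25−20.27) − (27.52−21.09) = 0.98 − 6.43 = -5.45; fold change = 2^5.45 = 43.713
AT1G51771: ΔΔCt = (28.85−20.27) − (25.67−21.09) = 8.58 − 4.58 = 4.00; fold change = 2^-4.00 = 0.062
AT4G62497 has the largest |ΔΔCt| = 5.45.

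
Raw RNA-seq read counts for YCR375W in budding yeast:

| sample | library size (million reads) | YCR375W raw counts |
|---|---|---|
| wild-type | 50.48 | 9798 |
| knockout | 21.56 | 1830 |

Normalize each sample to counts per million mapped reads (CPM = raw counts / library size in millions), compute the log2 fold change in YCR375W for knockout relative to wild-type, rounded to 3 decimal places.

CPM(wild-type) = 9798 / 50.48 = 194.0967
CPM(knockout) = 1830 / 21.56 = 84.8794
Fold change = 84.8794 / 194.0967 = 0.43730
log2(0.43730) = -1.1933

-1.193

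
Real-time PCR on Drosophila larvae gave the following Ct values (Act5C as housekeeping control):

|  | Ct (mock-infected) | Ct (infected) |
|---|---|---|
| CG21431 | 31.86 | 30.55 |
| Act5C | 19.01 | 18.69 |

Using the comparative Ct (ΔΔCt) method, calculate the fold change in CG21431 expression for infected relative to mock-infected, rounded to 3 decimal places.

1.986

ΔCt(mock-infected) = 31.860 − 19.010 = 12.850
ΔCt(infected) = 30.550 − 18.690 = 11.860
ΔΔCt = 11.860 − 12.850 = -0.990
Fold change = 2^(−(-0.990)) = 2^0.990 = 1.9862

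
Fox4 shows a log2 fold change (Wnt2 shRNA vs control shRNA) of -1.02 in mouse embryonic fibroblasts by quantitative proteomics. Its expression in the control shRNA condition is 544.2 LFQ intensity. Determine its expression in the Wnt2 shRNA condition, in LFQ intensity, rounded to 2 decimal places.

Fold change = 2^(-1.02) = 0.4931
Wnt2 shRNA expression = 544.2 × 0.4931 = 268.35

268.35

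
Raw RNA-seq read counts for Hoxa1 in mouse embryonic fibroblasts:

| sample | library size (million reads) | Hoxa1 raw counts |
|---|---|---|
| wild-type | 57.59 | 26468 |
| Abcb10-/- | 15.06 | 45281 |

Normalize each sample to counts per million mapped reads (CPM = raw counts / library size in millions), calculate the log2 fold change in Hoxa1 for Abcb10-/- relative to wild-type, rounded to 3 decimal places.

CPM(wild-type) = 26468 / 57.59 = 459.5937
CPM(Abcb10-/-) = 45281 / 15.06 = 3006.7065
Fold change = 3006.7065 / 459.5937 = 6.54210
log2(6.54210) = 2.7098

2.710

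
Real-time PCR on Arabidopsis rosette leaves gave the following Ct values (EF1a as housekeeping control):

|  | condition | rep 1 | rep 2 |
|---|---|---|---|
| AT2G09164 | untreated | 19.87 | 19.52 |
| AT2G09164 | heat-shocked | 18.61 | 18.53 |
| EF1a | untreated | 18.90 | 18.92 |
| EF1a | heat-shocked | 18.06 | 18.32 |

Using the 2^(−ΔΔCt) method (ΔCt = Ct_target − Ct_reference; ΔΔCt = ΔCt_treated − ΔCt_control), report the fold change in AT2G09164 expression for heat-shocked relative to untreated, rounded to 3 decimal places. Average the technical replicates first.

1.324

Mean Ct: AT2G09164 untreated 19.695; AT2G09164 heat-shocked 18.570; EF1a untreated 18.910; EF1a heat-shocked 18.190
ΔCt(untreated) = 19.695 − 18.910 = 0.785
ΔCt(heat-shocked) = 18.570 − 18.190 = 0.380
ΔΔCt = 0.380 − 0.785 = -0.405
Fold change = 2^(−(-0.405)) = 2^0.405 = 1.3241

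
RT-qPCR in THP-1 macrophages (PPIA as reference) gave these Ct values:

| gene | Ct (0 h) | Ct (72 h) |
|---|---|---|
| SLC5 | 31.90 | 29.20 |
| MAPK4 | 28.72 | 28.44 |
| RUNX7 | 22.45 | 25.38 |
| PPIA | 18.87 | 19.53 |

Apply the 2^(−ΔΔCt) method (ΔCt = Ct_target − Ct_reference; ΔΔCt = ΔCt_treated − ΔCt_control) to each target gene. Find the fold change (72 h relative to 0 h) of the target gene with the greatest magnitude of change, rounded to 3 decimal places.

SLC5: ΔΔCt = (29.20−19.53) − (31.90−18.87) = 9.67 − 13.03 = -3.36; fold change = 2^3.36 = 10.267
MAPK4: ΔΔCt = (28.44−19.53) − (28.72−18.87) = 8.91 − 9.85 = -0.94; fold change = 2^0.94 = 1.919
RUNX7: ΔΔCt = (25.38−19.53) − (22.45−18.87) = 5.85 − 3.58 = 2.27; fold change = 2^-2.27 = 0.207
SLC5 has the largest |ΔΔCt| = 3.36.

10.267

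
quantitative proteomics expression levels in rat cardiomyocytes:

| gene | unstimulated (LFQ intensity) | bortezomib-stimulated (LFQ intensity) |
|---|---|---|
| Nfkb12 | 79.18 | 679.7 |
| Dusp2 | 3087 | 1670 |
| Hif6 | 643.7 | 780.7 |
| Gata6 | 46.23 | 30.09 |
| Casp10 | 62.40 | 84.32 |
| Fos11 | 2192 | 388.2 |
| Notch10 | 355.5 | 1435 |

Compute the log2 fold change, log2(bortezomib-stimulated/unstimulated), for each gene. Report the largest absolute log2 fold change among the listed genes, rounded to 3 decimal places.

log2(679.7/79.18) = 3.102  (Nfkb12)
log2(1670/3087) = -0.886  (Dusp2)
log2(780.7/643.7) = 0.278  (Hif6)
log2(30.09/46.23) = -0.620  (Gata6)
log2(84.32/62.40) = 0.434  (Casp10)
log2(388.2/2192) = -2.497  (Fos11)
log2(1435/355.5) = 2.013  (Notch10)
The largest magnitude belongs to Nfkb12.

3.102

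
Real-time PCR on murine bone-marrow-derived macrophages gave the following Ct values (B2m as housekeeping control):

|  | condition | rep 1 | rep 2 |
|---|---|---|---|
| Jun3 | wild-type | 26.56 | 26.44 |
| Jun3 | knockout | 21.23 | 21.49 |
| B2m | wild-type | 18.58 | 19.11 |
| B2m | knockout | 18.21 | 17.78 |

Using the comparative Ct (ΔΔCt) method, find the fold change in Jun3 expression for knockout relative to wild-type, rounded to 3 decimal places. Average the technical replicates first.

Mean Ct: Jun3 wild-type 26.500; Jun3 knockout 21.360; B2m wild-type 18.845; B2m knockout 17.995
ΔCt(wild-type) = 26.500 − 18.845 = 7.655
ΔCt(knockout) = 21.360 − 17.995 = 3.365
ΔΔCt = 3.365 − 7.655 = -4.290
Fold change = 2^(−(-4.290)) = 2^4.290 = 19.5622

19.562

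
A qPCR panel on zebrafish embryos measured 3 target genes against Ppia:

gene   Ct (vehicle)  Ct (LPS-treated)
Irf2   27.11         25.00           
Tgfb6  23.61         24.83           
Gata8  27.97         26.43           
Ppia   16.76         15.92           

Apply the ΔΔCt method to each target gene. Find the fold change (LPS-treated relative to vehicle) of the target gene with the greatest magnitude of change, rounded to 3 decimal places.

Irf2: ΔΔCt = (25.00−15.92) − (27.11−16.76) = 9.08 − 10.35 = -1.27; fold change = 2^1.27 = 2.412
Tgfb6: ΔΔCt = (24.83−15.92) − (23.61−16.76) = 8.91 − 6.85 = 2.06; fold change = 2^-2.06 = 0.240
Gata8: ΔΔCt = (26.43−15.92) − (27.97−16.76) = 10.51 − 11.21 = -0.70; fold change = 2^0.70 = 1.625
Tgfb6 has the largest |ΔΔCt| = 2.06.

0.240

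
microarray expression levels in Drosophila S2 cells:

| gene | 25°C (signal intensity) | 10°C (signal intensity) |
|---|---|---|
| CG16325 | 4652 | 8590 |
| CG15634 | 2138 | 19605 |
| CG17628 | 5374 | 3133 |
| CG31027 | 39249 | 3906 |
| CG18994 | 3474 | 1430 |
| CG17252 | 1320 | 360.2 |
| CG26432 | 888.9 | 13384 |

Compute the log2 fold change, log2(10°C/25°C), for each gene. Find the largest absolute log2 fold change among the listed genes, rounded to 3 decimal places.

3.912

log2(8590/4652) = 0.885  (CG16325)
log2(19605/2138) = 3.197  (CG15634)
log2(3133/5374) = -0.778  (CG17628)
log2(3906/39249) = -3.329  (CG31027)
log2(1430/3474) = -1.281  (CG18994)
log2(360.2/1320) = -1.874  (CG17252)
log2(13384/888.9) = 3.912  (CG26432)
The largest magnitude belongs to CG26432.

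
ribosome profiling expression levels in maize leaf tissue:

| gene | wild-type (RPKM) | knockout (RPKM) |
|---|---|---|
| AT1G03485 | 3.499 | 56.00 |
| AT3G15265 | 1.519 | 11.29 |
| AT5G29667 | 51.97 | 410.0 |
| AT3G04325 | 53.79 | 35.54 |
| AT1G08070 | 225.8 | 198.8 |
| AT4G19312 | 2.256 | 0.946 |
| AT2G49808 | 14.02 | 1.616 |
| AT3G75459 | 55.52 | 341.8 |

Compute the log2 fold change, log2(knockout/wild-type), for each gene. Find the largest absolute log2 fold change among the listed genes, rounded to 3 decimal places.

log2(56.00/3.499) = 4.000  (AT1G03485)
log2(11.29/1.519) = 2.894  (AT3G15265)
log2(410.0/51.97) = 2.980  (AT5G29667)
log2(35.54/53.79) = -0.598  (AT3G04325)
log2(198.8/225.8) = -0.184  (AT1G08070)
log2(0.946/2.256) = -1.254  (AT4G19312)
log2(1.616/14.02) = -3.117  (AT2G49808)
log2(341.8/55.52) = 2.622  (AT3G75459)
The largest magnitude belongs to AT1G03485.

4.000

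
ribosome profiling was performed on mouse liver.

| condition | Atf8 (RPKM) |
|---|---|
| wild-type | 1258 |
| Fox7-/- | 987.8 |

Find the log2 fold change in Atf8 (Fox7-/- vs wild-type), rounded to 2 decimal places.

Fold change = 987.8 / 1258 = 0.7852
log2(0.7852) = -0.349

-0.35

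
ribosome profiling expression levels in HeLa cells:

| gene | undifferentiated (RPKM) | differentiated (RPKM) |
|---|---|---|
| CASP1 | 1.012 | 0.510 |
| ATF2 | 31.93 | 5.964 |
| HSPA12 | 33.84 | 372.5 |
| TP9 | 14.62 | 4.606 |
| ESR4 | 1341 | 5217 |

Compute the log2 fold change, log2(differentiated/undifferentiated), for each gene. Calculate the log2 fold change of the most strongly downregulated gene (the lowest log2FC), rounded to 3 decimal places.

-2.421

log2(0.510/1.012) = -0.989  (CASP1)
log2(5.964/31.93) = -2.421  (ATF2)
log2(372.5/33.84) = 3.460  (HSPA12)
log2(4.606/14.62) = -1.666  (TP9)
log2(5217/1341) = 1.960  (ESR4)
ATF2 is most strongly downregulated.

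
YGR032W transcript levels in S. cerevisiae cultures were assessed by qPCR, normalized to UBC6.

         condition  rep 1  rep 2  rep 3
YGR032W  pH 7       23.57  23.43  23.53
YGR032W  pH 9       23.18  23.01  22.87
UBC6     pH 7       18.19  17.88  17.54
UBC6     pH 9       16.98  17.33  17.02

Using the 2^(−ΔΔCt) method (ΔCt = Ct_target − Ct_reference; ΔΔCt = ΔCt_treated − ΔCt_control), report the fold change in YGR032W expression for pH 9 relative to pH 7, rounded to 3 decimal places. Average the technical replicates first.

Mean Ct: YGR032W pH 7 23.510; YGR032W pH 9 23.020; UBC6 pH 7 17.870; UBC6 pH 9 17.110
ΔCt(pH 7) = 23.510 − 17.870 = 5.640
ΔCt(pH 9) = 23.020 − 17.110 = 5.910
ΔΔCt = 5.910 − 5.640 = 0.270
Fold change = 2^(−0.270) = 0.8293

0.829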